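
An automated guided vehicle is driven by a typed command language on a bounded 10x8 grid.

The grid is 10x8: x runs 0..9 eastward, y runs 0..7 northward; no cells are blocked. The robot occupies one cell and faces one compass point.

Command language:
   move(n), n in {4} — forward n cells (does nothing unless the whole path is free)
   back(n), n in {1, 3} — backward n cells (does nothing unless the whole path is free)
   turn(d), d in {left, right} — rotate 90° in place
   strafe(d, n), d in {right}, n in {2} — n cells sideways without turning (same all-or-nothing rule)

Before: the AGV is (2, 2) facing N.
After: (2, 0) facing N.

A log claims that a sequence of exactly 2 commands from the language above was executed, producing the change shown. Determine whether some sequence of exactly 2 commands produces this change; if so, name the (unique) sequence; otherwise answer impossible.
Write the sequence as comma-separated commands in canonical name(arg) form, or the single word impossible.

key: still facing N at the end — nothing in the sequence rotates
initial: (2, 2) facing N
t=1 back(1) ⇒ (2, 1) facing N
t=2 back(1) ⇒ (2, 0) facing N
no rival 2-sequence matches.

back(1), back(1)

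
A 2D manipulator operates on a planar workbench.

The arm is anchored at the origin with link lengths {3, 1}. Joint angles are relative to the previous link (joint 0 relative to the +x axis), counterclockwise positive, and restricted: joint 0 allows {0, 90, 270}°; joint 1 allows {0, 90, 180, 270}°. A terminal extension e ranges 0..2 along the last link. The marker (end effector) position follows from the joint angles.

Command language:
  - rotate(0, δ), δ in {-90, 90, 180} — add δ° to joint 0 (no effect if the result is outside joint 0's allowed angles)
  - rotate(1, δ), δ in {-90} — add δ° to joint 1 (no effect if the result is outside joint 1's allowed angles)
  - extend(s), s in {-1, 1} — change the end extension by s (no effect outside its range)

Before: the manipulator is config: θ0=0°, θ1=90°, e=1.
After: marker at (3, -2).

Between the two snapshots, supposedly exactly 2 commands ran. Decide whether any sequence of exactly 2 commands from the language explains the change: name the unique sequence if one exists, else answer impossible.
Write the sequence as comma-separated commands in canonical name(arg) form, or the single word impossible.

start: config: θ0=0°, θ1=90°, e=1
[1] after rotate(1, -90): config: θ0=0°, θ1=0°, e=1
[2] after rotate(1, -90): config: θ0=0°, θ1=270°, e=1
all 36 alternatives checked — unique.

rotate(1, -90), rotate(1, -90)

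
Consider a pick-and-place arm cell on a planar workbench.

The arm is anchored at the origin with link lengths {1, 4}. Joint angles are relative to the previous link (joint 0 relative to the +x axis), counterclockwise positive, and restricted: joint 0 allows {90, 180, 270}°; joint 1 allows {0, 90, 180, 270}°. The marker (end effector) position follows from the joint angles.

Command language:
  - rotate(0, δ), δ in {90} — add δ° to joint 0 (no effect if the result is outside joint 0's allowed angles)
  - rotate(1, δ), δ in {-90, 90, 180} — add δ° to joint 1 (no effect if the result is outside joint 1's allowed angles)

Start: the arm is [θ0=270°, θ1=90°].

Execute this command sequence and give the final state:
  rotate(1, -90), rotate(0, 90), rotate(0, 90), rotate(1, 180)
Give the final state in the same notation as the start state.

t0: [θ0=270°, θ1=90°]
t=1 rotate(1, -90) ⇒ [θ0=270°, θ1=0°]
t=2 rotate(0, 90) ⇒ [θ0=270°, θ1=0°]
t=3 rotate(0, 90) ⇒ [θ0=270°, θ1=0°]
t=4 rotate(1, 180) ⇒ [θ0=270°, θ1=180°]

[θ0=270°, θ1=180°]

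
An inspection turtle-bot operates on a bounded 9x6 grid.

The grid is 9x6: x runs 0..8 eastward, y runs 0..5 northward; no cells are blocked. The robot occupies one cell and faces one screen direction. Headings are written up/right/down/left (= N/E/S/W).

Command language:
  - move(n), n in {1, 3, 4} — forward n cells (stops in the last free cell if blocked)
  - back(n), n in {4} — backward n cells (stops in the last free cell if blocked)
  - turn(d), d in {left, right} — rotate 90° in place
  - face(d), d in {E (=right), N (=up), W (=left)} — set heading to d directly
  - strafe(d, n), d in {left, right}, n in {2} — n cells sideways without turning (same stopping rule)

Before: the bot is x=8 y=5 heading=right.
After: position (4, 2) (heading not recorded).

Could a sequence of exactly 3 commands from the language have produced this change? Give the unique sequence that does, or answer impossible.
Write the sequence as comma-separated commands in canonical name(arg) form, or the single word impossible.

key: running move(3) before back(4) would end elsewhere — order is forced
start: x=8 y=5 heading=right
1. back(4) → x=4 y=5 heading=right
2. turn(right) → x=4 y=5 heading=down
3. move(3) → x=4 y=2 heading=down
no other 3-command option fits: unique.

back(4), turn(right), move(3)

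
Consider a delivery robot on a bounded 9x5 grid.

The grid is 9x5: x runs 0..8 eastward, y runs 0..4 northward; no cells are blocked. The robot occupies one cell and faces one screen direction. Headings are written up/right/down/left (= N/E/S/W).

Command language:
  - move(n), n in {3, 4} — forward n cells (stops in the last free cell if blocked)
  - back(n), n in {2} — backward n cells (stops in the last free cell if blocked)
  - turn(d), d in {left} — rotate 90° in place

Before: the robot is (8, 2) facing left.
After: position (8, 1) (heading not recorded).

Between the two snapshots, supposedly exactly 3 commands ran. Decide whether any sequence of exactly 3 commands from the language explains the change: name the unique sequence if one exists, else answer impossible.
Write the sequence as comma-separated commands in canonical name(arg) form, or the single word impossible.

key: running move(3) before turn(left) would end elsewhere — order is forced
from: (8, 2) facing left
t=1 turn(left) ⇒ (8, 2) facing down
t=2 back(2) ⇒ (8, 4) facing down
t=3 move(3) ⇒ (8, 1) facing down
no rival 3-sequence matches.

turn(left), back(2), move(3)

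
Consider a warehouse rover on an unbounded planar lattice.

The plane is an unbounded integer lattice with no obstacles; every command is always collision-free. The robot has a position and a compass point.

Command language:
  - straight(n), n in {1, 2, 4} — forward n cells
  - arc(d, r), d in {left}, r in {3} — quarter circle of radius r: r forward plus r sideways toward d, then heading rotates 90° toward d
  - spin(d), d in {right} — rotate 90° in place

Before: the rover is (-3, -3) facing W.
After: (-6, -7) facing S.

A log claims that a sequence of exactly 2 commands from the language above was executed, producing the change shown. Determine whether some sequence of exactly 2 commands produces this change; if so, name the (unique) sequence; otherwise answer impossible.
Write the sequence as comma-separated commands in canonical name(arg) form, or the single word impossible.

key: running straight(1) before arc(left, 3) would end elsewhere — order is forced
start: (-3, -3) facing W
t=1 arc(left, 3) ⇒ (-6, -6) facing S
t=2 straight(1) ⇒ (-6, -7) facing S
all 25 alternatives checked — unique.

arc(left, 3), straight(1)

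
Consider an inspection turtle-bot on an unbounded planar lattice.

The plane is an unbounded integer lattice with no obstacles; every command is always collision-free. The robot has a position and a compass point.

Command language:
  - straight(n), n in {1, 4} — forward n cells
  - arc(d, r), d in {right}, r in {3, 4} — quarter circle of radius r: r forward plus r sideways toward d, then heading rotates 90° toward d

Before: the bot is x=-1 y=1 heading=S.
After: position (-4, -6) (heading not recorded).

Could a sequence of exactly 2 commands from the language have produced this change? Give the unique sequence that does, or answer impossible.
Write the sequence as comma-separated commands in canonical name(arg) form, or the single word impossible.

key: order matters: swapping straight(4) and arc(right, 3) lands elsewhere
initial: x=-1 y=1 heading=S
t=1 straight(4) ⇒ x=-1 y=-3 heading=S
t=2 arc(right, 3) ⇒ x=-4 y=-6 heading=W
no other 2-command option fits: unique.

straight(4), arc(right, 3)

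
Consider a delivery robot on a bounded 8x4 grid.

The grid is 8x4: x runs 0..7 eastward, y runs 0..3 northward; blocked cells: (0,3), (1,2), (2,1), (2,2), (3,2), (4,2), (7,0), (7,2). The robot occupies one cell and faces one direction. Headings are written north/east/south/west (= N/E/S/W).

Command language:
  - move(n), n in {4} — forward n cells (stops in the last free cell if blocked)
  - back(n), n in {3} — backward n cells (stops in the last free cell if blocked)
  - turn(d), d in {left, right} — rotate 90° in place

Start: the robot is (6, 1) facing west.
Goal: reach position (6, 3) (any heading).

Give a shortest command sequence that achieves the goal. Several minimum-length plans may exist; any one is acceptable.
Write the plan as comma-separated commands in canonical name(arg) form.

turn(right), move(4)

from: (6, 1) facing west
step 1 (turn(right)): (6, 1) facing north
step 2 (move(4)): (6, 3) facing north
minimal: 2 command(s), checked below 2.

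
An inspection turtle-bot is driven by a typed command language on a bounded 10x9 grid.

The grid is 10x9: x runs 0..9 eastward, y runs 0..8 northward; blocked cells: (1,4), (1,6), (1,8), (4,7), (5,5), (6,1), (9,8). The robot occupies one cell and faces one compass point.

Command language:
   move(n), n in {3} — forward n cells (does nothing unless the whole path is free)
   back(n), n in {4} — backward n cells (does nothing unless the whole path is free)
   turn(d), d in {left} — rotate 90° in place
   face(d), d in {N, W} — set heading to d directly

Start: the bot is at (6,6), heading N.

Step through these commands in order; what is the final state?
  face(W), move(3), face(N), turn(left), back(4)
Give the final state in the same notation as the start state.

at (7,6), heading W

start: at (6,6), heading N
[1] after face(W): at (6,6), heading W
[2] after move(3): at (3,6), heading W
[3] after face(N): at (3,6), heading N
[4] after turn(left): at (3,6), heading W
[5] after back(4): at (7,6), heading W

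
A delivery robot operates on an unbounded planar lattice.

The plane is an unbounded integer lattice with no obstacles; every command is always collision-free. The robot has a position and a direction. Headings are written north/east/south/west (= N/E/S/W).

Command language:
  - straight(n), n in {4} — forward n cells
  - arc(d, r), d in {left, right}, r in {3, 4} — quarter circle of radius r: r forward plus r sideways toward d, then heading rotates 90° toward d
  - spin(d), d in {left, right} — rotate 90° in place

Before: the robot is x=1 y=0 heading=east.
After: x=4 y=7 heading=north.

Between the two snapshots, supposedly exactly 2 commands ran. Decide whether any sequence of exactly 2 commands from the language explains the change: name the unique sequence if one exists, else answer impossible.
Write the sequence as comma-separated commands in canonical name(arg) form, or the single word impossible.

arc(left, 3), straight(4)

key: cell and facing (now N) both changed — the 2 commands mix motion and turning
initial: x=1 y=0 heading=east
step 1 (arc(left, 3)): x=4 y=3 heading=north
step 2 (straight(4)): x=4 y=7 heading=north
uniquely the one of 49 2-step routes that fits.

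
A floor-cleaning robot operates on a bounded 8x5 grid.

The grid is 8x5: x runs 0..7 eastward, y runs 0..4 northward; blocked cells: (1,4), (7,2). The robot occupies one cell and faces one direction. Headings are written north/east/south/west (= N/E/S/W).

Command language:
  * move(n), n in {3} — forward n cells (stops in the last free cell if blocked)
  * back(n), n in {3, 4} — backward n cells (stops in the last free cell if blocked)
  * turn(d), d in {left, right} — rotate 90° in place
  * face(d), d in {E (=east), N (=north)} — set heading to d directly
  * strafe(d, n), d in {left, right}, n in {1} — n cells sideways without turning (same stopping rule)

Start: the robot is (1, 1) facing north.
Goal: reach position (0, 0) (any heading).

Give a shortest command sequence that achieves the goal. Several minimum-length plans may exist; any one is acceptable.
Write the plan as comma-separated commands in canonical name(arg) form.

back(3), strafe(left, 1)

begin: (1, 1) facing north
step 1 (back(3)): (1, 0) facing north
step 2 (strafe(left, 1)): (0, 0) facing north
shorter routes all fall short; 2 is best.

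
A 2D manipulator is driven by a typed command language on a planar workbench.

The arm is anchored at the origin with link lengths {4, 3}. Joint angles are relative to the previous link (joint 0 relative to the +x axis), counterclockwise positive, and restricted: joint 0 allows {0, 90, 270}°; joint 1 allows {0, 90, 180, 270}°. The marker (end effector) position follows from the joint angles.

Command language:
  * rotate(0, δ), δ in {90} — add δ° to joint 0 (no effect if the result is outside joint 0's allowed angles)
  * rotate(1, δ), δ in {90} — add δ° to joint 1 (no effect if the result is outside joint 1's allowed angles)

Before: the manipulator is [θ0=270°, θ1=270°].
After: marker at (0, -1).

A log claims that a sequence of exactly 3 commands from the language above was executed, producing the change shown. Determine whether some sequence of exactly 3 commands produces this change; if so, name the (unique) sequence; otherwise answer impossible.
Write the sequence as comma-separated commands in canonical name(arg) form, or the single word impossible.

initial: [θ0=270°, θ1=270°]
step 1 (rotate(1, 90)): [θ0=270°, θ1=0°]
step 2 (rotate(1, 90)): [θ0=270°, θ1=90°]
step 3 (rotate(1, 90)): [θ0=270°, θ1=180°]
uniquely the one of 8 3-step routes that fits.

rotate(1, 90), rotate(1, 90), rotate(1, 90)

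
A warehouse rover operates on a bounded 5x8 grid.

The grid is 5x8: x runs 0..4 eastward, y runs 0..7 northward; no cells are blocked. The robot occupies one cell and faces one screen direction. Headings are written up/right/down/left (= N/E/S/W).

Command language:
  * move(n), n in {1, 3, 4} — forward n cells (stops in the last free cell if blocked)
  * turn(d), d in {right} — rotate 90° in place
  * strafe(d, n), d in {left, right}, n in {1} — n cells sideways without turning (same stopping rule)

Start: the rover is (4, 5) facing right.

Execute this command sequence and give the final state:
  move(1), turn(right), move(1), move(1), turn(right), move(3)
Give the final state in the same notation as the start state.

(1, 3) facing left

from: (4, 5) facing right
step 1 (move(1)): (4, 5) facing right
step 2 (turn(right)): (4, 5) facing down
step 3 (move(1)): (4, 4) facing down
step 4 (move(1)): (4, 3) facing down
step 5 (turn(right)): (4, 3) facing left
step 6 (move(3)): (1, 3) facing left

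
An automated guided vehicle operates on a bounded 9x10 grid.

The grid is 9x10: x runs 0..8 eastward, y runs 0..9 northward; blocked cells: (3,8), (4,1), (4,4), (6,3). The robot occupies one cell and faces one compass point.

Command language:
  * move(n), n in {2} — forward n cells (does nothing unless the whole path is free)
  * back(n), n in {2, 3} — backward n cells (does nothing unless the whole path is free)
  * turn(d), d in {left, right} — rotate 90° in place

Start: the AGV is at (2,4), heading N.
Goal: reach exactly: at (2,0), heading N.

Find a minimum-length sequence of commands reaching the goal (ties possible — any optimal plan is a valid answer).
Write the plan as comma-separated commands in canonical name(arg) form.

from: at (2,4), heading N
t=1 back(2) ⇒ at (2,2), heading N
t=2 back(2) ⇒ at (2,0), heading N
shorter routes all fall short; 2 is best.

back(2), back(2)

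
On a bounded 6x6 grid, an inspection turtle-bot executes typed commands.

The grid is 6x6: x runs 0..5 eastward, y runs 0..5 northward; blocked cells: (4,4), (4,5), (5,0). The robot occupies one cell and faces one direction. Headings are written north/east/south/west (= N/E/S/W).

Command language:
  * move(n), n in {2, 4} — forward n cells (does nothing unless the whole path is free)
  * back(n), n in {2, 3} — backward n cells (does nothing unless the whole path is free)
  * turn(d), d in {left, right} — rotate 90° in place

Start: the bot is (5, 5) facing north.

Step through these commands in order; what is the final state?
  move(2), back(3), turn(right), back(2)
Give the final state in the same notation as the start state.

(3, 2) facing east

initial: (5, 5) facing north
[1] after move(2): (5, 5) facing north
[2] after back(3): (5, 2) facing north
[3] after turn(right): (5, 2) facing east
[4] after back(2): (3, 2) facing east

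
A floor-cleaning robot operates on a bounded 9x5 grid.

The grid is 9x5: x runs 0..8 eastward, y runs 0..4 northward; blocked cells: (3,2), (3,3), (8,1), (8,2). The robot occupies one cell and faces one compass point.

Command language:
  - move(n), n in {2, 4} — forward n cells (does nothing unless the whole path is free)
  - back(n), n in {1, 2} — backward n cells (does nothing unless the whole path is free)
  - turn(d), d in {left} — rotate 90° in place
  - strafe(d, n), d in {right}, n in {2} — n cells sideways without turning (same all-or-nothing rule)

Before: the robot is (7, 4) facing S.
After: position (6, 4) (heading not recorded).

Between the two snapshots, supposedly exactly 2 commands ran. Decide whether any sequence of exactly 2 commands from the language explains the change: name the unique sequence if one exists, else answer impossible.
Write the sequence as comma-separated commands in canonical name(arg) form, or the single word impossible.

key: running back(1) before turn(left) would end elsewhere — order is forced
initial: (7, 4) facing S
t=1 turn(left) ⇒ (7, 4) facing E
t=2 back(1) ⇒ (6, 4) facing E
all 36 alternatives checked — unique.

turn(left), back(1)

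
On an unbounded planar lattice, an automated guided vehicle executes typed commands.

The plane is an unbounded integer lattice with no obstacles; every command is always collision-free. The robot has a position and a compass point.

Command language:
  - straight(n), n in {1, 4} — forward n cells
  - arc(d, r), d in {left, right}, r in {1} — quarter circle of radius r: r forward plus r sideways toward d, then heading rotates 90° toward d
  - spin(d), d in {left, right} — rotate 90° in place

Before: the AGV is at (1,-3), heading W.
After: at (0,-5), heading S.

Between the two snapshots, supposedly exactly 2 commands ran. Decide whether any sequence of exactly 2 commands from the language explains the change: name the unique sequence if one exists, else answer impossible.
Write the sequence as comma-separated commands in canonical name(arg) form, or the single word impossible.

key: running straight(1) before arc(left, 1) would end elsewhere — order is forced
start: at (1,-3), heading W
[1] after arc(left, 1): at (0,-4), heading S
[2] after straight(1): at (0,-5), heading S
no rival 2-sequence matches.

arc(left, 1), straight(1)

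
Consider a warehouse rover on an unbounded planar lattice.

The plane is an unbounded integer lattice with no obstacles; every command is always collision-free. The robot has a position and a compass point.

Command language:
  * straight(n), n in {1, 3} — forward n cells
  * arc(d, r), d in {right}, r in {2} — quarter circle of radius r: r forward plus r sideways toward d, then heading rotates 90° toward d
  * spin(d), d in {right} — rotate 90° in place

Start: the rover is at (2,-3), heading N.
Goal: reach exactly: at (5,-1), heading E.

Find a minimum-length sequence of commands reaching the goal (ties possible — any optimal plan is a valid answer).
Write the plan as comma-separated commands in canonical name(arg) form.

start: at (2,-3), heading N
step 1 (arc(right, 2)): at (4,-1), heading E
step 2 (straight(1)): at (5,-1), heading E
nothing shorter than 2 reaches the goal.

arc(right, 2), straight(1)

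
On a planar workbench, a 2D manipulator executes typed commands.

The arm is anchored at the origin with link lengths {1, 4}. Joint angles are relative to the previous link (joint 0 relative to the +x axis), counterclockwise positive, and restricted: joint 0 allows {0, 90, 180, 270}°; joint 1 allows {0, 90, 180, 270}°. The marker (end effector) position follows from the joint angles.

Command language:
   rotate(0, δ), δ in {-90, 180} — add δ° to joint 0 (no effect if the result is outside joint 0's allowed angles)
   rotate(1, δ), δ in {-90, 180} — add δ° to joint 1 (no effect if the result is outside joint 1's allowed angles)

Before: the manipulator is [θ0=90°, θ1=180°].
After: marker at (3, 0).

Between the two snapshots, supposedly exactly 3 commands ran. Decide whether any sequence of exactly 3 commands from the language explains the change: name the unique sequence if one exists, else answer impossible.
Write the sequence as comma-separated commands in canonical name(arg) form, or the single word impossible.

rotate(0, -90), rotate(0, -90), rotate(0, -90)

t0: [θ0=90°, θ1=180°]
[1] after rotate(0, -90): [θ0=0°, θ1=180°]
[2] after rotate(0, -90): [θ0=270°, θ1=180°]
[3] after rotate(0, -90): [θ0=180°, θ1=180°]
uniquely the one of 64 3-step routes that fits.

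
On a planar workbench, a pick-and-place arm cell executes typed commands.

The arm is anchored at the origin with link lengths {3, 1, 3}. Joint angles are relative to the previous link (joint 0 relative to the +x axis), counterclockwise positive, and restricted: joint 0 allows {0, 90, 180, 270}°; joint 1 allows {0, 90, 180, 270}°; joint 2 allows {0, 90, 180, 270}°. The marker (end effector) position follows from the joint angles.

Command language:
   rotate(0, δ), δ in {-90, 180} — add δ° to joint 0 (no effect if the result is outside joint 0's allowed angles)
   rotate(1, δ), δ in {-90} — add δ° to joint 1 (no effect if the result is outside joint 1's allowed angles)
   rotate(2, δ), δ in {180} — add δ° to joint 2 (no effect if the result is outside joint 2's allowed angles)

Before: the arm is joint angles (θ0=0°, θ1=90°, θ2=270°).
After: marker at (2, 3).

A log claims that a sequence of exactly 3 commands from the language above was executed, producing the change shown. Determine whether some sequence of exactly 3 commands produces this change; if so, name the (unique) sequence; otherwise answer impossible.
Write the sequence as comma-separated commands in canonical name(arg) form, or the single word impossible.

begin: joint angles (θ0=0°, θ1=90°, θ2=270°)
step 1 (rotate(1, -90)): joint angles (θ0=0°, θ1=0°, θ2=270°)
step 2 (rotate(1, -90)): joint angles (θ0=0°, θ1=270°, θ2=270°)
step 3 (rotate(1, -90)): joint angles (θ0=0°, θ1=180°, θ2=270°)
no other 3-command option fits: unique.

rotate(1, -90), rotate(1, -90), rotate(1, -90)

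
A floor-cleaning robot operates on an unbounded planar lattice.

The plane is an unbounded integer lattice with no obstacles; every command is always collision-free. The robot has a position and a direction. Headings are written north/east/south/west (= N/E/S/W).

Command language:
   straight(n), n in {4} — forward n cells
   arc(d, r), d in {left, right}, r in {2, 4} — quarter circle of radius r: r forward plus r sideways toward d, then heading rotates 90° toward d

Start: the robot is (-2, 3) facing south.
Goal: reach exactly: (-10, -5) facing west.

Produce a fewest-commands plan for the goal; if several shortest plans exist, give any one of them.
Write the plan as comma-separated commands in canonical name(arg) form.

from: (-2, 3) facing south
step 1 (straight(4)): (-2, -1) facing south
step 2 (arc(right, 4)): (-6, -5) facing west
step 3 (straight(4)): (-10, -5) facing west
minimal: 3 command(s), checked below 3.

straight(4), arc(right, 4), straight(4)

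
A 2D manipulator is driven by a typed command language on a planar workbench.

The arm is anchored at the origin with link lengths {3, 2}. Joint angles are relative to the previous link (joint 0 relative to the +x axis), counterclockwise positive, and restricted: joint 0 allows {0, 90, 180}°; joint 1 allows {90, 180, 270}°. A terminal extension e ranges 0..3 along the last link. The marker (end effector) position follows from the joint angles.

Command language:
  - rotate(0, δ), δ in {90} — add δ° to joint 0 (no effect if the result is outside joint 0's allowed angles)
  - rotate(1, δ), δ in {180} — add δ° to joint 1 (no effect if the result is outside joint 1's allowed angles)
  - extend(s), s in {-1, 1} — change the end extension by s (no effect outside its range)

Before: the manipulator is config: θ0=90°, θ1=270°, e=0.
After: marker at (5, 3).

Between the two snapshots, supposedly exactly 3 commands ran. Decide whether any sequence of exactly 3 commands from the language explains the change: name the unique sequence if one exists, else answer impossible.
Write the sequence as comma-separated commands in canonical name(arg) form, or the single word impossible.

extend(1), extend(1), extend(1)

begin: config: θ0=90°, θ1=270°, e=0
[1] after extend(1): config: θ0=90°, θ1=270°, e=1
[2] after extend(1): config: θ0=90°, θ1=270°, e=2
[3] after extend(1): config: θ0=90°, θ1=270°, e=3
uniquely the one of 64 3-step routes that fits.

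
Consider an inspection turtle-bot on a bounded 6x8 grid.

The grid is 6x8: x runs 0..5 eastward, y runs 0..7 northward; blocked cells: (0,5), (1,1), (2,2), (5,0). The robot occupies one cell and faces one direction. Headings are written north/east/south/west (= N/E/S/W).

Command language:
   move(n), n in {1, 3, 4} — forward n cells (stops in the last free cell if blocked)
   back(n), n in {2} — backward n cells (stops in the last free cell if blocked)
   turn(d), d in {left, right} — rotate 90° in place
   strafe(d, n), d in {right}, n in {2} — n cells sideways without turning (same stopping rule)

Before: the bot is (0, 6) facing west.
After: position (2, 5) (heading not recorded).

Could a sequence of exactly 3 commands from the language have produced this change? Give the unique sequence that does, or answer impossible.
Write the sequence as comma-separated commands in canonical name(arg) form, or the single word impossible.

back(2), turn(left), move(1)

key: order matters: swapping back(2) and move(1) lands elsewhere
begin: (0, 6) facing west
t=1 back(2) ⇒ (2, 6) facing west
t=2 turn(left) ⇒ (2, 6) facing south
t=3 move(1) ⇒ (2, 5) facing south
all 343 alternatives checked — unique.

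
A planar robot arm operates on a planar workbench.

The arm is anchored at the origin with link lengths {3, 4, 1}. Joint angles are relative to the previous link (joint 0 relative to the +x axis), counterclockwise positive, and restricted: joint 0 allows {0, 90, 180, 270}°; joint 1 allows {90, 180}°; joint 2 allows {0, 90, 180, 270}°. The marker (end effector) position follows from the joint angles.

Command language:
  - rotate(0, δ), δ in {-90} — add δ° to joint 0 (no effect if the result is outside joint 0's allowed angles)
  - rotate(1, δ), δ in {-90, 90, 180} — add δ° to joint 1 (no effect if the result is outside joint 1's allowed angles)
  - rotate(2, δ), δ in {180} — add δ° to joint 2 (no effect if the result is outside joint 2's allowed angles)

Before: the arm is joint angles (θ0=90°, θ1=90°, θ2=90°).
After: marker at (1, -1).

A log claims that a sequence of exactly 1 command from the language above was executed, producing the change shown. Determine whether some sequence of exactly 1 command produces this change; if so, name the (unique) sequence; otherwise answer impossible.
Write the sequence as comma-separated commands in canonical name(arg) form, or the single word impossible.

rotate(1, 90)

start: joint angles (θ0=90°, θ1=90°, θ2=90°)
1. rotate(1, 90) → joint angles (θ0=90°, θ1=180°, θ2=90°)
no rival 1-sequence matches.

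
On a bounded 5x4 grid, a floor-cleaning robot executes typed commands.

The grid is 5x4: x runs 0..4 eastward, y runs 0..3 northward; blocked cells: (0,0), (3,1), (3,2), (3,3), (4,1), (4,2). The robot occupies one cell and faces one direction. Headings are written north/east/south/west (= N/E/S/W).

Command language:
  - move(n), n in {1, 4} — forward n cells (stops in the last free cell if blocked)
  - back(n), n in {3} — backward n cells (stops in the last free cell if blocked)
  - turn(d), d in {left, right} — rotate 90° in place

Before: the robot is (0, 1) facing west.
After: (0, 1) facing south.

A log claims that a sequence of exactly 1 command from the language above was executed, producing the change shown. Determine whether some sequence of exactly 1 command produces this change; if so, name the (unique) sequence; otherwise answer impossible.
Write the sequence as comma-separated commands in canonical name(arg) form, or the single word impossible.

turn(left)

key: (0,1) unchanged — the single command moves nothing
from: (0, 1) facing west
t=1 turn(left) ⇒ (0, 1) facing south
all 5 alternatives checked — unique.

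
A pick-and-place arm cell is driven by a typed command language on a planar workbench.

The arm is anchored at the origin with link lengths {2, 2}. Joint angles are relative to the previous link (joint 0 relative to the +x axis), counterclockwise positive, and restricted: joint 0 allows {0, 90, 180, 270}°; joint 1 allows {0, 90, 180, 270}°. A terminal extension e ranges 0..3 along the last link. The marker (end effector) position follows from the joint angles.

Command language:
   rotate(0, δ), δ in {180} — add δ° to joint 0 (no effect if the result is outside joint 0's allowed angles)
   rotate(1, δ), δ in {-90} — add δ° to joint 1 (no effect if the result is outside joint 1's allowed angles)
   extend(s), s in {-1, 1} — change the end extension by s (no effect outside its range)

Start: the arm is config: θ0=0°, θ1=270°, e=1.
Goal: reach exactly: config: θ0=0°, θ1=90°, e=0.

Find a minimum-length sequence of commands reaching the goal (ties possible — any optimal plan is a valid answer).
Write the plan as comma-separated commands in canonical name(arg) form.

t0: config: θ0=0°, θ1=270°, e=1
[1] after rotate(1, -90): config: θ0=0°, θ1=180°, e=1
[2] after rotate(1, -90): config: θ0=0°, θ1=90°, e=1
[3] after extend(-1): config: θ0=0°, θ1=90°, e=0
nothing shorter than 3 reaches the goal.

rotate(1, -90), rotate(1, -90), extend(-1)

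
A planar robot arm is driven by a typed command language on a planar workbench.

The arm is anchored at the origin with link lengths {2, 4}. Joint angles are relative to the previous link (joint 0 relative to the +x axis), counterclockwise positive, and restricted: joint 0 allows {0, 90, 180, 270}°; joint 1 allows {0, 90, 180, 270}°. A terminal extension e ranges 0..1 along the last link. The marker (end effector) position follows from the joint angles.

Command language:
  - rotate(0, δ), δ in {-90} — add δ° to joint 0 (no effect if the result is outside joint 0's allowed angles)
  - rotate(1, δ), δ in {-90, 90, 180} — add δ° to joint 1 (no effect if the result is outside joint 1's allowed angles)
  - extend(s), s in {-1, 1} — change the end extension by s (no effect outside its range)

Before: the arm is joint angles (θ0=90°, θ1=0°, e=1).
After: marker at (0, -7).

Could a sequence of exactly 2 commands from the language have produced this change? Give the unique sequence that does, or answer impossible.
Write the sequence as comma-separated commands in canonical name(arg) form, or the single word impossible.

initial: joint angles (θ0=90°, θ1=0°, e=1)
[1] after rotate(0, -90): joint angles (θ0=0°, θ1=0°, e=1)
[2] after rotate(0, -90): joint angles (θ0=270°, θ1=0°, e=1)
no other 2-command option fits: unique.

rotate(0, -90), rotate(0, -90)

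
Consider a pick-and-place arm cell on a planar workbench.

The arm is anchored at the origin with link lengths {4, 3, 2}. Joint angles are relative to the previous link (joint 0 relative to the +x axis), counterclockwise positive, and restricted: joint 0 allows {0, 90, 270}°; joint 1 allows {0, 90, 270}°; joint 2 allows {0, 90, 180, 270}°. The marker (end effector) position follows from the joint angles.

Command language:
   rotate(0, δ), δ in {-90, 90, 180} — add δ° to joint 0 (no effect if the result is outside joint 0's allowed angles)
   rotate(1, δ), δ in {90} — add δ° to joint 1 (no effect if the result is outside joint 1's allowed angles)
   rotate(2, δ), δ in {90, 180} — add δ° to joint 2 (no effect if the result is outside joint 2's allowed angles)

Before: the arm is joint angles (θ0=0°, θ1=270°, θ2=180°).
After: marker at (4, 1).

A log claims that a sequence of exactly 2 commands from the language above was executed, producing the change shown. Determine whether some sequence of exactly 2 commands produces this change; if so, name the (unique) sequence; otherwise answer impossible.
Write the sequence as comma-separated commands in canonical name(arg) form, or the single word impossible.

rotate(1, 90), rotate(1, 90)

initial: joint angles (θ0=0°, θ1=270°, θ2=180°)
t=1 rotate(1, 90) ⇒ joint angles (θ0=0°, θ1=0°, θ2=180°)
t=2 rotate(1, 90) ⇒ joint angles (θ0=0°, θ1=90°, θ2=180°)
no rival 2-sequence matches.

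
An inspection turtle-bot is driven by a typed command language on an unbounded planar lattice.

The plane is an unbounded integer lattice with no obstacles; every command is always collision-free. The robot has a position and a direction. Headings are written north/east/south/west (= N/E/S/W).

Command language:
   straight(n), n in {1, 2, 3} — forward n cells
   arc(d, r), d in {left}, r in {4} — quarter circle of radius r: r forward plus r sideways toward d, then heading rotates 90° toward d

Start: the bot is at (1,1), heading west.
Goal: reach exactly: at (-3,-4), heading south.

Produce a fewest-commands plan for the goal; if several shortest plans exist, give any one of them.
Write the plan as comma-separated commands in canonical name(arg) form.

arc(left, 4), straight(1)

from: at (1,1), heading west
1. arc(left, 4) → at (-3,-3), heading south
2. straight(1) → at (-3,-4), heading south
minimal: 2 command(s), checked below 2.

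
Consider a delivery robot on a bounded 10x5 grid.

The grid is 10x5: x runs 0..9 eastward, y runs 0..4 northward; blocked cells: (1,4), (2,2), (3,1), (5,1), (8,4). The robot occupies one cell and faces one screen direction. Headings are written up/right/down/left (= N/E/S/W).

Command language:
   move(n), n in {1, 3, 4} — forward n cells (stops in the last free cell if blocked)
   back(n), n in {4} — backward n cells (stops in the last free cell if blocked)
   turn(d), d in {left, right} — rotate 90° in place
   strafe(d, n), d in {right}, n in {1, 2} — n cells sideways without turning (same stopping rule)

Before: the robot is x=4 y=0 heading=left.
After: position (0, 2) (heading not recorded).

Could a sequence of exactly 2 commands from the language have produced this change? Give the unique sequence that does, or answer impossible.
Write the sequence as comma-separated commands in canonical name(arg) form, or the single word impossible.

move(4), strafe(right, 2)

key: running strafe(right, 2) before move(4) would end elsewhere — order is forced
start: x=4 y=0 heading=left
step 1 (move(4)): x=0 y=0 heading=left
step 2 (strafe(right, 2)): x=0 y=2 heading=left
no other 2-command option fits: unique.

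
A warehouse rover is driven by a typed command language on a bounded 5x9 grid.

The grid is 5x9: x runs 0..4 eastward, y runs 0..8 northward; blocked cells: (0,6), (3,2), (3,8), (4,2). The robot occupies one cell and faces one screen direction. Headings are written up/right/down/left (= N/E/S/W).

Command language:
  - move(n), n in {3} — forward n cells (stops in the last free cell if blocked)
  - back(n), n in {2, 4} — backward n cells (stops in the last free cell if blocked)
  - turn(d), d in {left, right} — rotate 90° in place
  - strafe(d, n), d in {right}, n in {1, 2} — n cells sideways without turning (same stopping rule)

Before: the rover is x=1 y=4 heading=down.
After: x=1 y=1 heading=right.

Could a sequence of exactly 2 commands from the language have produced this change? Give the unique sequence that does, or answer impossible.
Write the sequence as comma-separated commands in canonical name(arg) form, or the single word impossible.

key: order matters: swapping move(3) and turn(left) lands elsewhere
from: x=1 y=4 heading=down
t=1 move(3) ⇒ x=1 y=1 heading=down
t=2 turn(left) ⇒ x=1 y=1 heading=right
all 49 alternatives checked — unique.

move(3), turn(left)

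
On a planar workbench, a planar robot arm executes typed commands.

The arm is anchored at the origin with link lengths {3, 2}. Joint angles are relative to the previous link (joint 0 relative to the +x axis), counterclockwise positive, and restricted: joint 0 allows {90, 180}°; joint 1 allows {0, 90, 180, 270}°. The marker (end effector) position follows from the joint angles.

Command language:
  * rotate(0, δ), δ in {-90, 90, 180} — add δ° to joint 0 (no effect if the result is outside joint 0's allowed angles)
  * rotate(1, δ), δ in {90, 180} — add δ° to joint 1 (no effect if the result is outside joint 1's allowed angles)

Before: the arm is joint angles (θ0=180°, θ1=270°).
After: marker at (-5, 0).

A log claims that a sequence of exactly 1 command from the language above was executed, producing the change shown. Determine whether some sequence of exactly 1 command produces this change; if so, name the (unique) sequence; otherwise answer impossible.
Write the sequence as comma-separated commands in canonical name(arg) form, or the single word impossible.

rotate(1, 90)

start: joint angles (θ0=180°, θ1=270°)
t=1 rotate(1, 90) ⇒ joint angles (θ0=180°, θ1=0°)
all 5 alternatives checked — unique.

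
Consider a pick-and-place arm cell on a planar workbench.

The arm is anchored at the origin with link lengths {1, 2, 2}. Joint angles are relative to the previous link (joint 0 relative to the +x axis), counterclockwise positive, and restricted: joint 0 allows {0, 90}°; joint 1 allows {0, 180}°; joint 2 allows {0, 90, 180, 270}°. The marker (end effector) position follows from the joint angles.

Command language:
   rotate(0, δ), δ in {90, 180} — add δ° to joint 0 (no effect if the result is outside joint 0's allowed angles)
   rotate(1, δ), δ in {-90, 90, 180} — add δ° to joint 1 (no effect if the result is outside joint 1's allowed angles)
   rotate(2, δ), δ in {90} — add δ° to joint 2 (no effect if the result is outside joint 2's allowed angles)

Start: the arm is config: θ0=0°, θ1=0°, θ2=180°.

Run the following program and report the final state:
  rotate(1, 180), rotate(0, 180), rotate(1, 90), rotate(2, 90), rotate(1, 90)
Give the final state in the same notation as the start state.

config: θ0=0°, θ1=180°, θ2=270°

t0: config: θ0=0°, θ1=0°, θ2=180°
1. rotate(1, 180) → config: θ0=0°, θ1=180°, θ2=180°
2. rotate(0, 180) → config: θ0=0°, θ1=180°, θ2=180°
3. rotate(1, 90) → config: θ0=0°, θ1=180°, θ2=180°
4. rotate(2, 90) → config: θ0=0°, θ1=180°, θ2=270°
5. rotate(1, 90) → config: θ0=0°, θ1=180°, θ2=270°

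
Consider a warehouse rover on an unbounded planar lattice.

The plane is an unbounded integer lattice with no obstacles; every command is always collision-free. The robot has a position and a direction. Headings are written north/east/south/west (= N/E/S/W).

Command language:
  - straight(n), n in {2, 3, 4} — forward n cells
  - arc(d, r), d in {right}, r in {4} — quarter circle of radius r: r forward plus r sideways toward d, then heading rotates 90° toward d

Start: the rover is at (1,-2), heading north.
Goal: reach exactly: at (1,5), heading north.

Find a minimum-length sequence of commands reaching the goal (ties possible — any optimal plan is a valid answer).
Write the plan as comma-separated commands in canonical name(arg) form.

straight(4), straight(3)

initial: at (1,-2), heading north
[1] after straight(4): at (1,2), heading north
[2] after straight(3): at (1,5), heading north
nothing shorter than 2 reaches the goal.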